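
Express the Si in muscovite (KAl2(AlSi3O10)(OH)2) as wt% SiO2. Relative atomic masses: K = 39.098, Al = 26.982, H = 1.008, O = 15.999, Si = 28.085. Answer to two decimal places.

M(KAl2(AlSi3O10)(OH)2) = 398.303 g/mol; M(SiO2) = 60.083 g/mol.
Moles SiO2 per formula unit = 3 Si ÷ 1 = 3.0000.
SiO2 fraction = (3.0000 × 60.083) / 398.303 = 180.249/398.303 = 0.4525.

45.25 wt%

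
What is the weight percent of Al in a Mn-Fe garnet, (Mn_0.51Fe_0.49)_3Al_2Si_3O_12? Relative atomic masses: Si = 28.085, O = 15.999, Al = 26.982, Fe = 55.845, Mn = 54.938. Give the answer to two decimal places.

Formula mass = 1.53*54.938 + 1.47*55.845 + 2*26.982 + 3*28.085 + 12*15.999 = 496.354 g/mol, of which 53.964 g is Al.
So Al makes up 53.964/496.354 = 0.1087 of the mass, i.e. 10.87%.

10.87 weight percent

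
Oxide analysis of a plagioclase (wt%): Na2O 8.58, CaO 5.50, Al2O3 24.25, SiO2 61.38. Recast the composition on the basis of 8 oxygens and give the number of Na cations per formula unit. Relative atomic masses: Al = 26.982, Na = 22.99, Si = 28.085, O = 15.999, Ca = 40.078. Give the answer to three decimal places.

0.740 Na apfu

Na2O: 8.58/61.979 = 0.13843 mol → 0.27686 mol Na, 0.13843 mol O.
CaO: 5.50/56.077 = 0.09808 mol → 0.09808 mol Ca, 0.09808 mol O.
Al2O3: 24.25/101.961 = 0.23784 mol → 0.47568 mol Al, 0.71352 mol O.
SiO2: 61.38/60.083 = 1.02159 mol → 1.02159 mol Si, 2.04318 mol O.
Total oxygen = 2.99321 mol. Normalization factor = 8/2.99321 = 2.67272.
Na per 8 O = 0.27686 × 2.67272 = 0.740.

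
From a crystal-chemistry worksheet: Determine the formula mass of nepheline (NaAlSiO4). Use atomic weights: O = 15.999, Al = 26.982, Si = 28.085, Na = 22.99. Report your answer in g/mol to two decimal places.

142.05 g/mol

M = 1×22.99 + 1×26.982 + 1×28.085 + 4×15.999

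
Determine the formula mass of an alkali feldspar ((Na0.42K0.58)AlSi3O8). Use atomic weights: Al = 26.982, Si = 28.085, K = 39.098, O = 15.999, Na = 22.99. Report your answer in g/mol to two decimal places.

The formula mass is the sum 0.42×22.99 + 0.58×39.098 + 1×26.982 + 3×28.085 + 8×15.999.

271.56 g/mol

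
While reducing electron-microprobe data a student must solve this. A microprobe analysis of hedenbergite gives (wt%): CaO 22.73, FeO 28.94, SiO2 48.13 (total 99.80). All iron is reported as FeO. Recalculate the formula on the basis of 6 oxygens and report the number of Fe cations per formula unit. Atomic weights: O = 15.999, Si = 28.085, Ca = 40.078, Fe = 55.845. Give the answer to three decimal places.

1.003 Fe apfu

22.73 wt% CaO ÷ 56.077 g/mol = 0.40534 mol, giving 0.40534 Ca and 0.40534 O.
28.94 wt% FeO ÷ 71.844 g/mol = 0.40282 mol, giving 0.40282 Fe and 0.40282 O.
48.13 wt% SiO2 ÷ 60.083 g/mol = 0.80106 mol, giving 0.80106 Si and 1.60212 O.
Oxygen sums to 2.41028; scaling by 6/2.41028 = 2.48934 puts the formula on 6 O.
Fe: 0.40282 × 2.48934 = 1.003 atoms per formula unit.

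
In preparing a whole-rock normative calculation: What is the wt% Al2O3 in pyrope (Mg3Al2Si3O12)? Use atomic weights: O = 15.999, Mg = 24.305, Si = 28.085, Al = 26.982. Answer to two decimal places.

25.29 wt%

Formula mass = 403.122 g/mol.
2 Al → 1.0000 mol Al2O3 per formula unit; M(Al2O3) = 101.961, so Al2O3 mass = 101.961 g.
101.961/403.122 × 100 = 25.29 wt%.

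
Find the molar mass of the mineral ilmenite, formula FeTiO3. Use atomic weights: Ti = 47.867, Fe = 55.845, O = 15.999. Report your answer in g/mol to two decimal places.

Fe: 1 × 55.845 = 55.8450
Ti: 1 × 47.867 = 47.8670
O: 3 × 15.999 = 47.9970
Summing the contributions gives the formula mass.

151.71 g/mol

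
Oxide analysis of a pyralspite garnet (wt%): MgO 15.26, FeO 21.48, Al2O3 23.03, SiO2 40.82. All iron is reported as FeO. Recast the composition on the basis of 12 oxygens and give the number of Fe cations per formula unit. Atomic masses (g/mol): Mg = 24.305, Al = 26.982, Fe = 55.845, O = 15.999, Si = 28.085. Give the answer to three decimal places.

1.322 Fe apfu

MgO (M=40.304): mol = 0.37862; Mg = 0.37862, O = 0.37862.
FeO (M=71.844): mol = 0.29898; Fe = 0.29898, O = 0.29898.
Al2O3 (M=101.961): mol = 0.22587; Al = 0.45174, O = 0.67761.
SiO2 (M=60.083): mol = 0.67939; Si = 0.67939, O = 1.35878.
ΣO = 2.71399; factor = 12/ΣO = 4.42153.
Fe apfu = 0.29898 × 4.42153 = 1.322.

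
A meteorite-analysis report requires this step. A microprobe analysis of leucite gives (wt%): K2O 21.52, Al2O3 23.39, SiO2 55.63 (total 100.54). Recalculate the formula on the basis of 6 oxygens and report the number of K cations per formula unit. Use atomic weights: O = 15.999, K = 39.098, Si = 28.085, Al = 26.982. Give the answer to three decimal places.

0.990 K apfu

21.52 wt% K2O ÷ 94.195 g/mol = 0.22846 mol, giving 0.45692 K and 0.22846 O.
23.39 wt% Al2O3 ÷ 101.961 g/mol = 0.22940 mol, giving 0.45880 Al and 0.68820 O.
55.63 wt% SiO2 ÷ 60.083 g/mol = 0.92589 mol, giving 0.92589 Si and 1.85178 O.
Oxygen sums to 2.76844; scaling by 6/2.76844 = 2.16729 puts the formula on 6 O.
K: 0.45692 × 2.16729 = 0.990 atoms per formula unit.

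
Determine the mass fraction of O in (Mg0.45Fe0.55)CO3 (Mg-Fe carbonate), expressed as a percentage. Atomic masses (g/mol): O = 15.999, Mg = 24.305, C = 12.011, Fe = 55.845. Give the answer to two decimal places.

Molar mass of (Mg0.45Fe0.55)CO3: 0.45×24.305 + 0.55×55.845 + 1×12.011 + 3×15.999 = 101.660 g/mol.
Mass of O per formula unit: 3 × 15.999 = 47.997 g.
Weight fraction O = 47.997 / 101.660 = 0.4721.

47.21 weight percent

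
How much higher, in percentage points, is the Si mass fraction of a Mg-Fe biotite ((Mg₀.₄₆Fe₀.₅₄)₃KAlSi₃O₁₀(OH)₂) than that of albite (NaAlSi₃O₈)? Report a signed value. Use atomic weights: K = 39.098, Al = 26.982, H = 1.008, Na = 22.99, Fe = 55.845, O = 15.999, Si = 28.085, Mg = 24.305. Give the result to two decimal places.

M((Mg₀.₄₆Fe₀.₅₄)₃KAlSi₃O₁₀(OH)₂) = 468.349 g/mol, so wt% Si = 84.255/468.349 × 100 = 17.99%.
M(NaAlSi₃O₈) = 262.219 g/mol, so wt% Si = 84.255/262.219 × 100 = 32.13%.
17.99 − 32.13 = -14.14 pp.

-14.14 percentage points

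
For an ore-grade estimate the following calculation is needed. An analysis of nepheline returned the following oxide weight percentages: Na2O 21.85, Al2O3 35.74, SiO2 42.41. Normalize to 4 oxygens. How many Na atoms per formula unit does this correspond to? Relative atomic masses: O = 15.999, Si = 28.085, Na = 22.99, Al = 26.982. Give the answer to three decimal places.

1.002 Na apfu

21.85 wt% Na2O ÷ 61.979 g/mol = 0.35254 mol, giving 0.70508 Na and 0.35254 O.
35.74 wt% Al2O3 ÷ 101.961 g/mol = 0.35053 mol, giving 0.70106 Al and 1.05159 O.
42.41 wt% SiO2 ÷ 60.083 g/mol = 0.70586 mol, giving 0.70586 Si and 1.41172 O.
Oxygen sums to 2.81585; scaling by 4/2.81585 = 1.42053 puts the formula on 4 O.
Na: 0.70508 × 1.42053 = 1.002 atoms per formula unit.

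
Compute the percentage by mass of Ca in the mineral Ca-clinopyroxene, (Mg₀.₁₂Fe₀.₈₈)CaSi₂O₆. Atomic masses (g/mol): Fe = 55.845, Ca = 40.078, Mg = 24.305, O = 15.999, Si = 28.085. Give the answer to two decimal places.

16.41 wt%

Formula mass = 0.12·24.305 + 0.88·55.845 + 1·40.078 + 2·28.085 + 6·15.999 = 244.302 g/mol, of which 40.078 g is Ca.
So Ca makes up 40.078/244.302 = 0.1641 of the mass, i.e. 16.41%.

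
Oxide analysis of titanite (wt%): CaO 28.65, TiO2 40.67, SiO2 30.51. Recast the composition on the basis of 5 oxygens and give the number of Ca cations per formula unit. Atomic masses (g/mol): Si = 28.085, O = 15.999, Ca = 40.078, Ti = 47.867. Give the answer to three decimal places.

CaO (M=56.077): mol = 0.51090; Ca = 0.51090, O = 0.51090.
TiO2 (M=79.865): mol = 0.50923; Ti = 0.50923, O = 1.01846.
SiO2 (M=60.083): mol = 0.50780; Si = 0.50780, O = 1.01560.
ΣO = 2.54496; factor = 5/ΣO = 1.96467.
Ca apfu = 0.51090 × 1.96467 = 1.004.

1.004 Ca apfu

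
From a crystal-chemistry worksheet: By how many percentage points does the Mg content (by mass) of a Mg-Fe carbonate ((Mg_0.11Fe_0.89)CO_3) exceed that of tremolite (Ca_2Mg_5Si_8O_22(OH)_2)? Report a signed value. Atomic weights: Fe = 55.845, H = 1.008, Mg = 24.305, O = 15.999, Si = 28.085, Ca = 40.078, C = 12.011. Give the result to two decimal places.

-12.58 percentage points

M((Mg_0.11Fe_0.89)CO_3) = 112.384 g/mol, so wt% Mg = 2.674/112.384 × 100 = 2.38%.
M(Ca_2Mg_5Si_8O_22(OH)_2) = 812.353 g/mol, so wt% Mg = 121.525/812.353 × 100 = 14.96%.
2.38 − 14.96 = -12.58 pp.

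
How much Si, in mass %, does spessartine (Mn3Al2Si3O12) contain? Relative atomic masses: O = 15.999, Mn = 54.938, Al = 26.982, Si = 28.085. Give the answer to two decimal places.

17.02 mass %

Molar mass of Mn3Al2Si3O12: 3×54.938 + 2×26.982 + 3×28.085 + 12×15.999 = 495.021 g/mol.
Mass of Si per formula unit: 3 × 28.085 = 84.255 g.
Weight fraction Si = 84.255 / 495.021 = 0.1702.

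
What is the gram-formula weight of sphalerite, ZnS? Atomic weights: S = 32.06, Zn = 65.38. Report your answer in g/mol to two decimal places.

Zn: 1 × 65.38 = 65.3800
S: 1 × 32.06 = 32.0600
Summing the contributions gives the formula mass.

97.44 g/mol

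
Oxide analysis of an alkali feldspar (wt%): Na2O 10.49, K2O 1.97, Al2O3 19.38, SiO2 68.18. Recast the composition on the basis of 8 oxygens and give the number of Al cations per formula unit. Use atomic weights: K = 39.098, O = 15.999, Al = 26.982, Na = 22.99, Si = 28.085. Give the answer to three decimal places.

10.49 wt% Na2O ÷ 61.979 g/mol = 0.16925 mol, giving 0.33850 Na and 0.16925 O.
1.97 wt% K2O ÷ 94.195 g/mol = 0.02091 mol, giving 0.04182 K and 0.02091 O.
19.38 wt% Al2O3 ÷ 101.961 g/mol = 0.19007 mol, giving 0.38014 Al and 0.57021 O.
68.18 wt% SiO2 ÷ 60.083 g/mol = 1.13476 mol, giving 1.13476 Si and 2.26952 O.
Oxygen sums to 3.02989; scaling by 8/3.02989 = 2.64036 puts the formula on 8 O.
Al: 0.38014 × 2.64036 = 1.004 atoms per formula unit.

1.004 Al apfu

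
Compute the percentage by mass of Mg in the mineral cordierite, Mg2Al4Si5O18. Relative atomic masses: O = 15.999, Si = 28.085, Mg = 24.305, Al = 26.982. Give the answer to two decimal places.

8.31 mass %

M(Mg2Al4Si5O18) = 584.945 g/mol.
Mg contributes 2 × 24.305 = 48.610 g per mole.
48.610/584.945 = 0.0831 → 8.31%.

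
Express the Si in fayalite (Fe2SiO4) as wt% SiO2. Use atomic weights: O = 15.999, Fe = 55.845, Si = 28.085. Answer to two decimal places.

29.49 wt%

Molar mass of Fe2SiO4 = 2*55.845 + 1*28.085 + 4*15.999 = 203.771 g/mol.
Each formula unit contains 1 Si, equivalent to 1/1 = 1.0000 mol SiO2.
M(SiO2) = 1×28.085 + 2×15.999 = 60.083 g/mol.
Mass of SiO2 per formula unit = 1.0000 × 60.083 = 60.083 g.
SiO2 wt% = 60.083 / 203.771 × 100 = 29.49%.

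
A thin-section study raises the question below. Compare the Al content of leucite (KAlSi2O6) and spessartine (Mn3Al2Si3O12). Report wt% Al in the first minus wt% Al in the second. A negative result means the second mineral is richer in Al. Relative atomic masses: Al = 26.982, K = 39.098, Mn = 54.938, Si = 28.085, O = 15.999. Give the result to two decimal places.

M(KAlSi2O6) = 218.244 g/mol, so wt% Al = 26.982/218.244 × 100 = 12.36%.
M(Mn3Al2Si3O12) = 495.021 g/mol, so wt% Al = 53.964/495.021 × 100 = 10.90%.
12.36 − 10.90 = 1.46 pp.

1.46 percentage points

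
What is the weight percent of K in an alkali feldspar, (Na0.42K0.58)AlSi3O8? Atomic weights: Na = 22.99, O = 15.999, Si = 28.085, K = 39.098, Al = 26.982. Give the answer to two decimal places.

8.35 mass %

Molar mass of (Na0.42K0.58)AlSi3O8: 0.42·22.99 + 0.58·39.098 + 1·26.982 + 3·28.085 + 8·15.999 = 271.562 g/mol.
Mass of K per formula unit: 0.58 × 39.098 = 22.677 g.
Weight fraction K = 22.677 / 271.562 = 0.0835.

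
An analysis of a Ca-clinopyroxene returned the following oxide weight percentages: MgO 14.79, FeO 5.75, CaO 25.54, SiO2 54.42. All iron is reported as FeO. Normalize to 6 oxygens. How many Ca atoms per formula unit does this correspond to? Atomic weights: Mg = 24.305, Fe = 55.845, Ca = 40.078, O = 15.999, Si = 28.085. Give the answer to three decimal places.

MgO (M=40.304): mol = 0.36696; Mg = 0.36696, O = 0.36696.
FeO (M=71.844): mol = 0.08003; Fe = 0.08003, O = 0.08003.
CaO (M=56.077): mol = 0.45545; Ca = 0.45545, O = 0.45545.
SiO2 (M=60.083): mol = 0.90575; Si = 0.90575, O = 1.81150.
ΣO = 2.71394; factor = 6/ΣO = 2.21081.
Ca apfu = 0.45545 × 2.21081 = 1.007.

1.007 Ca apfu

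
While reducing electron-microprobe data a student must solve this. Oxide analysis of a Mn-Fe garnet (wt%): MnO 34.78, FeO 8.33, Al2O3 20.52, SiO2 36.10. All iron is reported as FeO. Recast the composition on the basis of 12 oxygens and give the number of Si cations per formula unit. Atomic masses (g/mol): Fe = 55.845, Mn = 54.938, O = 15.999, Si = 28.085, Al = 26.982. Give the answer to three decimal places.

MnO: 34.78/70.937 = 0.49029 mol → 0.49029 mol Mn, 0.49029 mol O.
FeO: 8.33/71.844 = 0.11595 mol → 0.11595 mol Fe, 0.11595 mol O.
Al2O3: 20.52/101.961 = 0.20125 mol → 0.40250 mol Al, 0.60375 mol O.
SiO2: 36.10/60.083 = 0.60084 mol → 0.60084 mol Si, 1.20168 mol O.
Total oxygen = 2.41167 mol. Normalization factor = 12/2.41167 = 4.97581.
Si per 12 O = 0.60084 × 4.97581 = 2.990.

2.990 Si apfu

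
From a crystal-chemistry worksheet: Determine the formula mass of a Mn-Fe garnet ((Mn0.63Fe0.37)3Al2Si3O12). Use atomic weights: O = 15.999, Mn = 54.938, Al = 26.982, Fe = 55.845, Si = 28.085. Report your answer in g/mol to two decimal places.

M = 1.89×54.938 + 1.11×55.845 + 2×26.982 + 3×28.085 + 12×15.999

496.03 g/mol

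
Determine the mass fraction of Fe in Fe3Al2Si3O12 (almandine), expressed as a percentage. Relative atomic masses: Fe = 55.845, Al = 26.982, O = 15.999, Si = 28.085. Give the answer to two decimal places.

33.66 wt%

Molar mass of Fe3Al2Si3O12: 3*55.845 + 2*26.982 + 3*28.085 + 12*15.999 = 497.742 g/mol.
Mass of Fe per formula unit: 3 × 55.845 = 167.535 g.
Weight fraction Fe = 167.535 / 497.742 = 0.3366.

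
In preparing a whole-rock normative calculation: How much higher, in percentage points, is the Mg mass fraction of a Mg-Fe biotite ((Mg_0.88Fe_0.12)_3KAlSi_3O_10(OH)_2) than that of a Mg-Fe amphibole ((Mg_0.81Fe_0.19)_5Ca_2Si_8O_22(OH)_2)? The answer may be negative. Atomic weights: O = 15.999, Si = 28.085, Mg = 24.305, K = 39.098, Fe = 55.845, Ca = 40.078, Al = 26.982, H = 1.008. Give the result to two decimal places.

First mineral: 64.165 g Mg in 428.608 g formula = 14.97 wt% Mg.
Second mineral: 98.435 g Mg in 842.316 g formula = 11.69 wt% Mg.
14.97% − 11.69% gives a difference of 3.28 percentage points.

3.28 percentage points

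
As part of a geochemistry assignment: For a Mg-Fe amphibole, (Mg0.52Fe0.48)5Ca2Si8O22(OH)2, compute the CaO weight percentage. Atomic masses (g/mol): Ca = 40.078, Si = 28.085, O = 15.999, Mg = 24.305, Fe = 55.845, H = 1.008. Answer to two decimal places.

Formula mass = 888.049 g/mol.
2 Ca → 2.0000 mol CaO per formula unit; M(CaO) = 56.077, so CaO mass = 112.154 g.
112.154/888.049 × 100 = 12.63 wt%.

12.63 wt%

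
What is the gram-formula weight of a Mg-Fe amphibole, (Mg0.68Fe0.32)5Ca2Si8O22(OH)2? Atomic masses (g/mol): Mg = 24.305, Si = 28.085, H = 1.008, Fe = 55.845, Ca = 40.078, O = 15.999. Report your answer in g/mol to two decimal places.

Mg: 3.40 × 24.305 = 82.6370
Fe: 1.60 × 55.845 = 89.3520
Ca: 2 × 40.078 = 80.1560
Si: 8 × 28.085 = 224.6800
O: 24 × 15.999 = 383.9760
H: 2 × 1.008 = 2.0160
Summing the contributions gives the formula mass.

862.82 g/mol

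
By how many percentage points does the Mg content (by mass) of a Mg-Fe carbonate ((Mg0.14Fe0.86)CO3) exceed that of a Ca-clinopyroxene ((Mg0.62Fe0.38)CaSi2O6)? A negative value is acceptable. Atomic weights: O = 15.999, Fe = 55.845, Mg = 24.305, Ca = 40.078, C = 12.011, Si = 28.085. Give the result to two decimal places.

M((Mg0.14Fe0.86)CO3) = 111.437 g/mol, so wt% Mg = 3.403/111.437 × 100 = 3.05%.
M((Mg0.62Fe0.38)CaSi2O6) = 228.532 g/mol, so wt% Mg = 15.069/228.532 × 100 = 6.59%.
3.05 − 6.59 = -3.54 pp.

-3.54 percentage points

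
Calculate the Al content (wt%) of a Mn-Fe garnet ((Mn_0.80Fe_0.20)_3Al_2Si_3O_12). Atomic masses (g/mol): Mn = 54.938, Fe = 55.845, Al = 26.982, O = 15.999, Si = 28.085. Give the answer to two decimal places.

10.89 wt%

Formula mass = 2.40*54.938 + 0.60*55.845 + 2*26.982 + 3*28.085 + 12*15.999 = 495.565 g/mol, of which 53.964 g is Al.
So Al makes up 53.964/495.565 = 0.1089 of the mass, i.e. 10.89%.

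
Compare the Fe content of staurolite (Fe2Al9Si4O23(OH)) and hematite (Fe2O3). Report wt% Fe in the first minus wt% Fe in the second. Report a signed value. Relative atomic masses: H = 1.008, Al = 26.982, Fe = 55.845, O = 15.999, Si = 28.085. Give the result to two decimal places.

M(Fe2Al9Si4O23(OH)) = 851.852 g/mol, so wt% Fe = 111.690/851.852 × 100 = 13.11%.
M(Fe2O3) = 159.687 g/mol, so wt% Fe = 111.690/159.687 × 100 = 69.94%.
13.11 − 69.94 = -56.83 pp.

-56.83 percentage points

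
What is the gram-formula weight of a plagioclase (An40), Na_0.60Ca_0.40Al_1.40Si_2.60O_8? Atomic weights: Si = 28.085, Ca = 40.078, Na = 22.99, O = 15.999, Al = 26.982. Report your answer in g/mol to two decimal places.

Na: 0.60 × 22.99 = 13.7940
Ca: 0.40 × 40.078 = 16.0312
Al: 1.40 × 26.982 = 37.7748
Si: 2.60 × 28.085 = 73.0210
O: 8 × 15.999 = 127.9920
Summing the contributions gives the formula mass.

268.61 g/mol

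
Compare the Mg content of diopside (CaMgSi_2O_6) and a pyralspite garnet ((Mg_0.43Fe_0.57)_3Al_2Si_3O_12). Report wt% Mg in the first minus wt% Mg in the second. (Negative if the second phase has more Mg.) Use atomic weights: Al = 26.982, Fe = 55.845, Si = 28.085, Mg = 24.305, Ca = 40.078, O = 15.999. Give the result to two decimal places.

4.36 percentage points

First mineral: 24.305 g Mg in 216.547 g formula = 11.22 wt% Mg.
Second mineral: 31.353 g Mg in 457.055 g formula = 6.86 wt% Mg.
11.22% − 6.86% gives a difference of 4.36 percentage points.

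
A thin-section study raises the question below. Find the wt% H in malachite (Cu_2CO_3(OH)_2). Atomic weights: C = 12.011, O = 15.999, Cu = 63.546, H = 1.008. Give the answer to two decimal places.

0.91 mass %

M(Cu_2CO_3(OH)_2) = 221.114 g/mol.
H contributes 2 × 1.008 = 2.016 g per mole.
2.016/221.114 = 0.0091 → 0.91%.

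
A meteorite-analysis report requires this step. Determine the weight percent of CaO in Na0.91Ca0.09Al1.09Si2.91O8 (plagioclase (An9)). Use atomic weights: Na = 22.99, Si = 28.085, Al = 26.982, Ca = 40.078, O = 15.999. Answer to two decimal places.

Formula mass = 263.658 g/mol.
0.09 Ca → 0.0900 mol CaO per formula unit; M(CaO) = 56.077, so CaO mass = 5.047 g.
5.047/263.658 × 100 = 1.91 wt%.

1.91 wt%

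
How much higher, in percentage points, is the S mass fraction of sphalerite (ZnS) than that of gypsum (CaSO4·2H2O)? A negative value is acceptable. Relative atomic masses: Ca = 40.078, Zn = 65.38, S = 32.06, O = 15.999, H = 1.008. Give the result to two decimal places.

14.28 percentage points

First mineral: 32.060 g S in 97.440 g formula = 32.90 wt% S.
Second mineral: 32.060 g S in 172.164 g formula = 18.62 wt% S.
32.90% − 18.62% gives a difference of 14.28 percentage points.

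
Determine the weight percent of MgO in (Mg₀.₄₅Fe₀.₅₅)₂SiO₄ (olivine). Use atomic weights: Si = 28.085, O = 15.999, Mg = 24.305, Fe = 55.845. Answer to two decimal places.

20.68 wt%

Formula mass = 175.385 g/mol.
0.90 Mg → 0.9000 mol MgO per formula unit; M(MgO) = 40.304, so MgO mass = 36.274 g.
36.274/175.385 × 100 = 20.68 wt%.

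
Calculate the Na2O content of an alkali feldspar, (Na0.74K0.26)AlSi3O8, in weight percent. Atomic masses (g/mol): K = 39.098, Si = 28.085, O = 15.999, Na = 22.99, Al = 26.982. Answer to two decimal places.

8.61 wt%

Molar mass of (Na0.74K0.26)AlSi3O8 = 0.74×22.99 + 0.26×39.098 + 1×26.982 + 3×28.085 + 8×15.999 = 266.407 g/mol.
Each formula unit contains 0.74 Na, equivalent to 0.74/2 = 0.3700 mol Na2O.
M(Na2O) = 2×22.99 + 1×15.999 = 61.979 g/mol.
Mass of Na2O per formula unit = 0.3700 × 61.979 = 22.932 g.
Na2O wt% = 22.932 / 266.407 × 100 = 8.61%.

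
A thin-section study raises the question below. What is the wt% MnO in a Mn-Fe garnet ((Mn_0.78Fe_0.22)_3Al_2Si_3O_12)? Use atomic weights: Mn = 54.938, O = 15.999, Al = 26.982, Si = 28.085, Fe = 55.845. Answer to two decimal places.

33.49 wt%

Formula mass = 495.620 g/mol.
2.34 Mn → 2.3400 mol MnO per formula unit; M(MnO) = 70.937, so MnO mass = 165.993 g.
165.993/495.620 × 100 = 33.49 wt%.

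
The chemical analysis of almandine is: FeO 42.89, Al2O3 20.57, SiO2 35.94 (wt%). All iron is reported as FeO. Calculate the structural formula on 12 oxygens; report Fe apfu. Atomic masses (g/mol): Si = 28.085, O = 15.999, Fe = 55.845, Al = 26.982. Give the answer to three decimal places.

2.987 Fe apfu

FeO: 42.89/71.844 = 0.59699 mol → 0.59699 mol Fe, 0.59699 mol O.
Al2O3: 20.57/101.961 = 0.20174 mol → 0.40348 mol Al, 0.60522 mol O.
SiO2: 35.94/60.083 = 0.59817 mol → 0.59817 mol Si, 1.19634 mol O.
Total oxygen = 2.39855 mol. Normalization factor = 12/2.39855 = 5.00302.
Fe per 12 O = 0.59699 × 5.00302 = 2.987.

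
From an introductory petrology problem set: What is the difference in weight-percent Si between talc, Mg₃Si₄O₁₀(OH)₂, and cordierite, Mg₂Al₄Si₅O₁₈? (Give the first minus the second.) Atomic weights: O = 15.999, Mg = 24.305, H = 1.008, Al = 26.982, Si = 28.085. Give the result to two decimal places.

5.61 percentage points

M(Mg₃Si₄O₁₀(OH)₂) = 379.259 g/mol, so wt% Si = 112.340/379.259 × 100 = 29.62%.
M(Mg₂Al₄Si₅O₁₈) = 584.945 g/mol, so wt% Si = 140.425/584.945 × 100 = 24.01%.
29.62 − 24.01 = 5.61 pp.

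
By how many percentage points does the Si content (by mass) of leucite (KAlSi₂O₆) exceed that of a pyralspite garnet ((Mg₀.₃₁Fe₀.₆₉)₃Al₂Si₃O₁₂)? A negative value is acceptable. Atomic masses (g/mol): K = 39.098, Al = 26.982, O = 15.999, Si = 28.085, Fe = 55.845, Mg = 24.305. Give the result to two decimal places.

M(KAlSi₂O₆) = 218.244 g/mol, so wt% Si = 56.170/218.244 × 100 = 25.74%.
M((Mg₀.₃₁Fe₀.₆₉)₃Al₂Si₃O₁₂) = 468.410 g/mol, so wt% Si = 84.255/468.410 × 100 = 17.99%.
25.74 − 17.99 = 7.75 pp.

7.75 percentage points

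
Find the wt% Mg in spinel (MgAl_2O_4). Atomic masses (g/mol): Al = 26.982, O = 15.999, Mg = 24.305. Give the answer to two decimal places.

Formula mass = 1×24.305 + 2×26.982 + 4×15.999 = 142.265 g/mol, of which 24.305 g is Mg.
So Mg makes up 24.305/142.265 = 0.1708 of the mass, i.e. 17.08%.

17.08 mass %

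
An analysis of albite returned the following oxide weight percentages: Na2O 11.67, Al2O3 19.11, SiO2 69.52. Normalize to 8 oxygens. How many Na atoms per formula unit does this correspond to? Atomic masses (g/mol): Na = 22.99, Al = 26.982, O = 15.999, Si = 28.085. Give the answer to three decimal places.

Na2O: 11.67/61.979 = 0.18829 mol → 0.37658 mol Na, 0.18829 mol O.
Al2O3: 19.11/101.961 = 0.18742 mol → 0.37484 mol Al, 0.56226 mol O.
SiO2: 69.52/60.083 = 1.15707 mol → 1.15707 mol Si, 2.31414 mol O.
Total oxygen = 3.06469 mol. Normalization factor = 8/3.06469 = 2.61038.
Na per 8 O = 0.37658 × 2.61038 = 0.983.

0.983 Na apfu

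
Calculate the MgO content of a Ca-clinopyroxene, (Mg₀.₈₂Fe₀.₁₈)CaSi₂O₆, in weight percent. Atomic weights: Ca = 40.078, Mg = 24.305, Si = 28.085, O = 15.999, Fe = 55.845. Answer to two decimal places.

Molar mass of (Mg₀.₈₂Fe₀.₁₈)CaSi₂O₆ = 0.82·24.305 + 0.18·55.845 + 1·40.078 + 2·28.085 + 6·15.999 = 222.224 g/mol.
Each formula unit contains 0.82 Mg, equivalent to 0.82/1 = 0.8200 mol MgO.
M(MgO) = 1×24.305 + 1×15.999 = 40.304 g/mol.
Mass of MgO per formula unit = 0.8200 × 40.304 = 33.049 g.
MgO wt% = 33.049 / 222.224 × 100 = 14.87%.

14.87 wt%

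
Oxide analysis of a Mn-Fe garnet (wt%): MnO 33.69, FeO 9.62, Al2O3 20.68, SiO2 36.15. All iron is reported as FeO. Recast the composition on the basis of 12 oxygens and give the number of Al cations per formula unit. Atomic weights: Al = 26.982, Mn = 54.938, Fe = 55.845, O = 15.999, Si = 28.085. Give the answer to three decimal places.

MnO (M=70.937): mol = 0.47493; Mn = 0.47493, O = 0.47493.
FeO (M=71.844): mol = 0.13390; Fe = 0.13390, O = 0.13390.
Al2O3 (M=101.961): mol = 0.20282; Al = 0.40564, O = 0.60846.
SiO2 (M=60.083): mol = 0.60167; Si = 0.60167, O = 1.20334.
ΣO = 2.42063; factor = 12/ΣO = 4.95739.
Al apfu = 0.40564 × 4.95739 = 2.011.

2.011 Al apfu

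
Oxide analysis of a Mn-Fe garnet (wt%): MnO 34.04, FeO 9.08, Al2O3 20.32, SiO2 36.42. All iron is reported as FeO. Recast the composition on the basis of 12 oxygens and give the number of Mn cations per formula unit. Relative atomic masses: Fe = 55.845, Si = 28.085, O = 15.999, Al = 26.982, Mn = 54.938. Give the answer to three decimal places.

2.383 Mn apfu

34.04 wt% MnO ÷ 70.937 g/mol = 0.47986 mol, giving 0.47986 Mn and 0.47986 O.
9.08 wt% FeO ÷ 71.844 g/mol = 0.12638 mol, giving 0.12638 Fe and 0.12638 O.
20.32 wt% Al2O3 ÷ 101.961 g/mol = 0.19929 mol, giving 0.39858 Al and 0.59787 O.
36.42 wt% SiO2 ÷ 60.083 g/mol = 0.60616 mol, giving 0.60616 Si and 1.21232 O.
Oxygen sums to 2.41643; scaling by 12/2.41643 = 4.96600 puts the formula on 12 O.
Mn: 0.47986 × 4.96600 = 2.383 atoms per formula unit.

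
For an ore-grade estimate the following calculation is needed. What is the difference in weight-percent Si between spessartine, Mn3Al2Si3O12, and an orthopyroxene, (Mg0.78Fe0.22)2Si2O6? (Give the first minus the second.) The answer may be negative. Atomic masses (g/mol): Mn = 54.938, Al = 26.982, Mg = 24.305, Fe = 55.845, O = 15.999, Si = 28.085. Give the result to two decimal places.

Si in Mn3Al2Si3O12: molar mass 495.021 g/mol; 3×28.085 = 84.255 g → 17.02 wt%.
Si in (Mg0.78Fe0.22)2Si2O6: molar mass 214.652 g/mol; 2×28.085 = 56.170 g → 26.17 wt%.
Difference = 17.02 − 26.17 = -9.15 percentage points.

-9.15 percentage points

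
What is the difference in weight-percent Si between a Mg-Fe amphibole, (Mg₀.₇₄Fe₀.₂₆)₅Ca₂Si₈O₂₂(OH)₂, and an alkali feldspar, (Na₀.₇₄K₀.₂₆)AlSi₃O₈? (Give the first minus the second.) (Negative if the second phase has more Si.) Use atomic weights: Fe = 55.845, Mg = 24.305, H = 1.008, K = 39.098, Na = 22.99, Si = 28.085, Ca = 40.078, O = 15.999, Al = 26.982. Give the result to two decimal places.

Si in (Mg₀.₇₄Fe₀.₂₆)₅Ca₂Si₈O₂₂(OH)₂: molar mass 853.355 g/mol; 8×28.085 = 224.680 g → 26.33 wt%.
Si in (Na₀.₇₄K₀.₂₆)AlSi₃O₈: molar mass 266.407 g/mol; 3×28.085 = 84.255 g → 31.63 wt%.
Difference = 26.33 − 31.63 = -5.30 percentage points.

-5.30 percentage points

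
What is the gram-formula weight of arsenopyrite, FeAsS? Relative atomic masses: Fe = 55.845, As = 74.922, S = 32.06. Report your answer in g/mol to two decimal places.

The formula mass is the sum 1(55.845) + 1(74.922) + 1(32.06).

162.83 g/mol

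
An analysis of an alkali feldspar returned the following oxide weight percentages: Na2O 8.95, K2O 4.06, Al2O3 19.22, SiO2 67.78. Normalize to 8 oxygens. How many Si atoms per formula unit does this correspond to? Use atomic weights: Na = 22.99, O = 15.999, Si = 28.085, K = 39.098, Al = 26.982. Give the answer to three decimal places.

2.999 Si apfu

Na2O: 8.95/61.979 = 0.14440 mol → 0.28880 mol Na, 0.14440 mol O.
K2O: 4.06/94.195 = 0.04310 mol → 0.08620 mol K, 0.04310 mol O.
Al2O3: 19.22/101.961 = 0.18850 mol → 0.37700 mol Al, 0.56550 mol O.
SiO2: 67.78/60.083 = 1.12811 mol → 1.12811 mol Si, 2.25622 mol O.
Total oxygen = 3.00922 mol. Normalization factor = 8/3.00922 = 2.65850.
Si per 8 O = 1.12811 × 2.65850 = 2.999.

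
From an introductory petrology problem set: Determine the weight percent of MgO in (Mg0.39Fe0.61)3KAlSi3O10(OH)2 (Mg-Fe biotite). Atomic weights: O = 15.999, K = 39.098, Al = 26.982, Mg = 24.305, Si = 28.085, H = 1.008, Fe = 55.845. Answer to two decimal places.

9.93 wt%

Formula mass = 474.972 g/mol.
1.17 Mg → 1.1700 mol MgO per formula unit; M(MgO) = 40.304, so MgO mass = 47.156 g.
47.156/474.972 × 100 = 9.93 wt%.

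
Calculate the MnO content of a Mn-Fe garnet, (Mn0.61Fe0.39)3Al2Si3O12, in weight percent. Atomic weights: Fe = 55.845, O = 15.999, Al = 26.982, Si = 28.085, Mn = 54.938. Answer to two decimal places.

26.17 wt%

Formula mass = 496.082 g/mol.
1.83 Mn → 1.8300 mol MnO per formula unit; M(MnO) = 70.937, so MnO mass = 129.815 g.
129.815/496.082 × 100 = 26.17 wt%.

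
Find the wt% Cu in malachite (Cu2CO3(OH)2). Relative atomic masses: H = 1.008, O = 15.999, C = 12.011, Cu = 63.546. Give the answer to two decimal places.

Formula mass = 2*63.546 + 1*12.011 + 5*15.999 + 2*1.008 = 221.114 g/mol, of which 127.092 g is Cu.
So Cu makes up 127.092/221.114 = 0.5748 of the mass, i.e. 57.48%.

57.48 mass %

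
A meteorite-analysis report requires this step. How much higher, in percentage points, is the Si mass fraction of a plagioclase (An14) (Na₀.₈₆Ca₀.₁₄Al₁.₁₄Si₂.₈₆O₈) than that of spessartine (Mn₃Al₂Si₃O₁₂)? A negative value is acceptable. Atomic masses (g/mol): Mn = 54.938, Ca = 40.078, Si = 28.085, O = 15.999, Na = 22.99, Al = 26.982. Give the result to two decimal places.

13.35 percentage points

M(Na₀.₈₆Ca₀.₁₄Al₁.₁₄Si₂.₈₆O₈) = 264.457 g/mol, so wt% Si = 80.323/264.457 × 100 = 30.37%.
M(Mn₃Al₂Si₃O₁₂) = 495.021 g/mol, so wt% Si = 84.255/495.021 × 100 = 17.02%.
30.37 − 17.02 = 13.35 pp.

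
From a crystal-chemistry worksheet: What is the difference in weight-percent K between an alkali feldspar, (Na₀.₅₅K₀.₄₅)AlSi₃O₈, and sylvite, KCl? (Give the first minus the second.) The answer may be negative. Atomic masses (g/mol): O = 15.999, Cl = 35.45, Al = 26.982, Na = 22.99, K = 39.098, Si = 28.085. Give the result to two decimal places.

-45.92 percentage points

M((Na₀.₅₅K₀.₄₅)AlSi₃O₈) = 269.468 g/mol, so wt% K = 17.594/269.468 × 100 = 6.53%.
M(KCl) = 74.548 g/mol, so wt% K = 39.098/74.548 × 100 = 52.45%.
6.53 − 52.45 = -45.92 pp.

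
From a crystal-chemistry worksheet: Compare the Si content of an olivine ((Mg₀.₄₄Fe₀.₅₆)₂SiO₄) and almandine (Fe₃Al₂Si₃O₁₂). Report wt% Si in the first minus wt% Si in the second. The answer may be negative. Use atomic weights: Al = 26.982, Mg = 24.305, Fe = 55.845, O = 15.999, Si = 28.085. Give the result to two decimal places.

Si in (Mg₀.₄₄Fe₀.₅₆)₂SiO₄: molar mass 176.016 g/mol; 1×28.085 = 28.085 g → 15.96 wt%.
Si in Fe₃Al₂Si₃O₁₂: molar mass 497.742 g/mol; 3×28.085 = 84.255 g → 16.93 wt%.
Difference = 15.96 − 16.93 = -0.97 percentage points.

-0.97 percentage points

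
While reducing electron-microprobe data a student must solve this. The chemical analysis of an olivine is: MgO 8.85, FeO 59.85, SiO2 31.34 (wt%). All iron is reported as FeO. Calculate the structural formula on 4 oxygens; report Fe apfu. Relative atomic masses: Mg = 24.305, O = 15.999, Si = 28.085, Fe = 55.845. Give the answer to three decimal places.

MgO: 8.85/40.304 = 0.21958 mol → 0.21958 mol Mg, 0.21958 mol O.
FeO: 59.85/71.844 = 0.83305 mol → 0.83305 mol Fe, 0.83305 mol O.
SiO2: 31.34/60.083 = 0.52161 mol → 0.52161 mol Si, 1.04322 mol O.
Total oxygen = 2.09585 mol. Normalization factor = 4/2.09585 = 1.90853.
Fe per 4 O = 0.83305 × 1.90853 = 1.590.

1.590 Fe apfu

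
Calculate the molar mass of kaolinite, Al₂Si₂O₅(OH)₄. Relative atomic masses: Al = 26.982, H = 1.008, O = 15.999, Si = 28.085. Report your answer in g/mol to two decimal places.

Al: 2 × 26.982 = 53.9640
Si: 2 × 28.085 = 56.1700
O: 9 × 15.999 = 143.9910
H: 4 × 1.008 = 4.0320
Summing the contributions gives the formula mass.

258.16 g/mol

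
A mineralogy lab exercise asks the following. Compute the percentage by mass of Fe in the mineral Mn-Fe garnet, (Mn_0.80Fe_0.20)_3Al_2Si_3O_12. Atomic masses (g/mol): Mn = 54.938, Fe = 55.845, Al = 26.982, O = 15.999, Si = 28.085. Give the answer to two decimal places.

Molar mass of (Mn_0.80Fe_0.20)_3Al_2Si_3O_12: 2.40×54.938 + 0.60×55.845 + 2×26.982 + 3×28.085 + 12×15.999 = 495.565 g/mol.
Mass of Fe per formula unit: 0.60 × 55.845 = 33.507 g.
Weight fraction Fe = 33.507 / 495.565 = 0.0676.

6.76 mass %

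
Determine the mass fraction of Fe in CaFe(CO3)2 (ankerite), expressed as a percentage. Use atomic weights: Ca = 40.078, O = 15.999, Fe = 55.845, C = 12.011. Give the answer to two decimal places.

25.86 wt%

Molar mass of CaFe(CO3)2: 1×40.078 + 1×55.845 + 2×12.011 + 6×15.999 = 215.939 g/mol.
Mass of Fe per formula unit: 1 × 55.845 = 55.845 g.
Weight fraction Fe = 55.845 / 215.939 = 0.2586.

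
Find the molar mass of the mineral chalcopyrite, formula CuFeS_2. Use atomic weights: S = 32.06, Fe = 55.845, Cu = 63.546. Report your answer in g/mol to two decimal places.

183.51 g/mol

The formula mass is the sum 1·63.546 + 1·55.845 + 2·32.06.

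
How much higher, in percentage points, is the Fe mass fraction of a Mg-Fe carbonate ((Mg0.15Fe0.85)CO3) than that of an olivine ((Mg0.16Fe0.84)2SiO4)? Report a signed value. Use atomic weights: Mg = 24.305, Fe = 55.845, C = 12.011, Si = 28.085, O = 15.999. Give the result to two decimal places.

Fe in (Mg0.15Fe0.85)CO3: molar mass 111.122 g/mol; 0.85×55.845 = 47.468 g → 42.72 wt%.
Fe in (Mg0.16Fe0.84)2SiO4: molar mass 193.678 g/mol; 1.68×55.845 = 93.820 g → 48.44 wt%.
Difference = 42.72 − 48.44 = -5.72 percentage points.

-5.72 percentage points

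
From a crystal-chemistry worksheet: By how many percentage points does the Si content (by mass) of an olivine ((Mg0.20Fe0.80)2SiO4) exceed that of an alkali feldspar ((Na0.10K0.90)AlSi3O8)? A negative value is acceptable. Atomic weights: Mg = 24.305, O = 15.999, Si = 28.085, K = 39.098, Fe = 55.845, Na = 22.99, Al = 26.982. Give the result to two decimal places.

-15.76 percentage points

M((Mg0.20Fe0.80)2SiO4) = 191.155 g/mol, so wt% Si = 28.085/191.155 × 100 = 14.69%.
M((Na0.10K0.90)AlSi3O8) = 276.716 g/mol, so wt% Si = 84.255/276.716 × 100 = 30.45%.
14.69 − 30.45 = -15.76 pp.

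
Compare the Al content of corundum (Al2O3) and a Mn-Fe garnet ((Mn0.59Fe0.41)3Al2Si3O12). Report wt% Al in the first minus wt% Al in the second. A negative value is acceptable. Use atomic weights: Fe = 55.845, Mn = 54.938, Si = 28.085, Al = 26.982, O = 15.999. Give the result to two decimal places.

M(Al2O3) = 101.961 g/mol, so wt% Al = 53.964/101.961 × 100 = 52.93%.
M((Mn0.59Fe0.41)3Al2Si3O12) = 496.137 g/mol, so wt% Al = 53.964/496.137 × 100 = 10.88%.
52.93 − 10.88 = 42.05 pp.

42.05 percentage points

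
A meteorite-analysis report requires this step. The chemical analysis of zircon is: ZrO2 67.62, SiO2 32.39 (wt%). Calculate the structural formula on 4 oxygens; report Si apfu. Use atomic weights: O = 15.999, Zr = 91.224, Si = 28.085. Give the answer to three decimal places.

67.62 wt% ZrO2 ÷ 123.222 g/mol = 0.54877 mol, giving 0.54877 Zr and 1.09754 O.
32.39 wt% SiO2 ÷ 60.083 g/mol = 0.53909 mol, giving 0.53909 Si and 1.07818 O.
Oxygen sums to 2.17572; scaling by 4/2.17572 = 1.83847 puts the formula on 4 O.
Si: 0.53909 × 1.83847 = 0.991 atoms per formula unit.

0.991 Si apfu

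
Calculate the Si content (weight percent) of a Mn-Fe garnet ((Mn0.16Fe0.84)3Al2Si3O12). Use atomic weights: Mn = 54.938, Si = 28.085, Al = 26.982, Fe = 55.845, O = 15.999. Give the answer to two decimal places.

M((Mn0.16Fe0.84)3Al2Si3O12) = 497.307 g/mol.
Si contributes 3 × 28.085 = 84.255 g per mole.
84.255/497.307 = 0.1694 → 16.94%.

16.94 weight percent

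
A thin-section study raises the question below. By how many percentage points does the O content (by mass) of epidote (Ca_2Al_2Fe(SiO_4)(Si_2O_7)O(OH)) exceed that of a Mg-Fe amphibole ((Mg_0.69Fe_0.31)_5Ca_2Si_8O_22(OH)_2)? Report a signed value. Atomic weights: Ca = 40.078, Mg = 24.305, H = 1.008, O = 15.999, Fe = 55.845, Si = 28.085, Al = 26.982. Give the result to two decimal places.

-1.54 percentage points

First mineral: 207.987 g O in 483.215 g formula = 43.04 wt% O.
Second mineral: 383.976 g O in 861.240 g formula = 44.58 wt% O.
43.04% − 44.58% gives a difference of -1.54 percentage points.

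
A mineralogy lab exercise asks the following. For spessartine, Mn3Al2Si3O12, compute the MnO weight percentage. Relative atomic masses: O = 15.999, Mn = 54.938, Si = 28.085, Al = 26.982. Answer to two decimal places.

42.99 wt%

M(Mn3Al2Si3O12) = 495.021 g/mol; M(MnO) = 70.937 g/mol.
Moles MnO per formula unit = 3 Mn ÷ 1 = 3.0000.
MnO fraction = (3.0000 × 70.937) / 495.021 = 212.811/495.021 = 0.4299.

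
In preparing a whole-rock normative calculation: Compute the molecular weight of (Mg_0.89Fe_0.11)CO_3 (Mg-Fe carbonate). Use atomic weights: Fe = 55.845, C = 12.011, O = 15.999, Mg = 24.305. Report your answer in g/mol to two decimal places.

M = 0.89(24.305) + 0.11(55.845) + 1(12.011) + 3(15.999)

87.78 g/mol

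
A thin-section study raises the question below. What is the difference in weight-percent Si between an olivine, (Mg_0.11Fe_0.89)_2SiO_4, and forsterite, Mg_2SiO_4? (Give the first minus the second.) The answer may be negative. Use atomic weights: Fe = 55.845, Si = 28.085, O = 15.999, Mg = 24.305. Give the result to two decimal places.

M((Mg_0.11Fe_0.89)_2SiO_4) = 196.832 g/mol, so wt% Si = 28.085/196.832 × 100 = 14.27%.
M(Mg_2SiO_4) = 140.691 g/mol, so wt% Si = 28.085/140.691 × 100 = 19.96%.
14.27 − 19.96 = -5.69 pp.

-5.69 percentage points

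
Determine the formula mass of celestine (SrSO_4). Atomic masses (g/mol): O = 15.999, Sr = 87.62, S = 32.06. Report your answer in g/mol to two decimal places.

M = 1×87.62 + 1×32.06 + 4×15.999

183.68 g/mol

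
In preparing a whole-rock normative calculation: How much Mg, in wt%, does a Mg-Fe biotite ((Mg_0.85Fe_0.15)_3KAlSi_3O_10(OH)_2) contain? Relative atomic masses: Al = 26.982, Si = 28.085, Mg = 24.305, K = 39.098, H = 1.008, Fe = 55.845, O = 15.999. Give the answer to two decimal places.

Molar mass of (Mg_0.85Fe_0.15)_3KAlSi_3O_10(OH)_2: 2.55*24.305 + 0.45*55.845 + 1*39.098 + 1*26.982 + 3*28.085 + 12*15.999 + 2*1.008 = 431.447 g/mol.
Mass of Mg per formula unit: 2.55 × 24.305 = 61.978 g.
Weight fraction Mg = 61.978 / 431.447 = 0.1437.

14.37 wt%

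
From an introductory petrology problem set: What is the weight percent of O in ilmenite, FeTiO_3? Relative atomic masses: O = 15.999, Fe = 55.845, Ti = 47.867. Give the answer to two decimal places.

M(FeTiO_3) = 151.709 g/mol.
O contributes 3 × 15.999 = 47.997 g per mole.
47.997/151.709 = 0.3164 → 31.64%.

31.64 weight percent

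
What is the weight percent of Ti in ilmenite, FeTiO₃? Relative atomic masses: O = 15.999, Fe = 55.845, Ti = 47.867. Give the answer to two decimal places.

31.55 mass %

Formula mass = 1·55.845 + 1·47.867 + 3·15.999 = 151.709 g/mol, of which 47.867 g is Ti.
So Ti makes up 47.867/151.709 = 0.3155 of the mass, i.e. 31.55%.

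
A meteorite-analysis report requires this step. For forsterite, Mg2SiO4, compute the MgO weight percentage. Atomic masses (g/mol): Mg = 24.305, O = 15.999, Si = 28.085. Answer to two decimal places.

57.29 wt%

Formula mass = 140.691 g/mol.
2 Mg → 2.0000 mol MgO per formula unit; M(MgO) = 40.304, so MgO mass = 80.608 g.
80.608/140.691 × 100 = 57.29 wt%.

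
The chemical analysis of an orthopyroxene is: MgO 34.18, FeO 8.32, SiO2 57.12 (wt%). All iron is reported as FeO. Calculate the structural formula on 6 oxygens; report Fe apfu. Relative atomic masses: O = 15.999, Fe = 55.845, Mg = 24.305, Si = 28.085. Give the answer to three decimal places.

0.243 Fe apfu

MgO: 34.18/40.304 = 0.84805 mol → 0.84805 mol Mg, 0.84805 mol O.
FeO: 8.32/71.844 = 0.11581 mol → 0.11581 mol Fe, 0.11581 mol O.
SiO2: 57.12/60.083 = 0.95068 mol → 0.95068 mol Si, 1.90136 mol O.
Total oxygen = 2.86522 mol. Normalization factor = 6/2.86522 = 2.09408.
Fe per 6 O = 0.11581 × 2.09408 = 0.243.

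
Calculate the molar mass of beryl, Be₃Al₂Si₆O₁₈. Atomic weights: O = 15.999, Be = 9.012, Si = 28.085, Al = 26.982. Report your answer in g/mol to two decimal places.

537.49 g/mol

The formula mass is the sum 3(9.012) + 2(26.982) + 6(28.085) + 18(15.999).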